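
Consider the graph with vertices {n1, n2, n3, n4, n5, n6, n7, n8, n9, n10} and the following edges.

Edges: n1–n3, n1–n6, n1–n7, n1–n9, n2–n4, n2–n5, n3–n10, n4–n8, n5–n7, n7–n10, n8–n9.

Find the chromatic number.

The cycle n4-n2-n5-n7-n1-n9-n8-n4 has odd length 7, so it cannot be 2-colored; at least 3 colors are needed.
3 colors suffice: color 1 → {n1, n5, n8, n10}; color 2 → {n3, n4, n6, n7, n9}; color 3 → {n2}. Each edge has distinct colors on its endpoints.

3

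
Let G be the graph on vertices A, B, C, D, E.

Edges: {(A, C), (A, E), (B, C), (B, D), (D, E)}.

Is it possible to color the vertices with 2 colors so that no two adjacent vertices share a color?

No

The cycle A-E-D-B-C-A has odd length 5, so it cannot be 2-colored; at least 3 colors are needed.
So 2 colors are not enough.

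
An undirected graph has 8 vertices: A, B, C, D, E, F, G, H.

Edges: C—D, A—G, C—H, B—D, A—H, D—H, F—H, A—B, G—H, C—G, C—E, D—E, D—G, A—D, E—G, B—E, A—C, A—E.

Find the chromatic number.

5

A, C, D, G, H are pairwise adjacent (a clique of size 5), so at least 5 colors are needed.
One proper 5-coloring: A=1, B=4, C=4, D=2, E=3, F=1, G=5, H=3. Each edge has distinct colors on its endpoints.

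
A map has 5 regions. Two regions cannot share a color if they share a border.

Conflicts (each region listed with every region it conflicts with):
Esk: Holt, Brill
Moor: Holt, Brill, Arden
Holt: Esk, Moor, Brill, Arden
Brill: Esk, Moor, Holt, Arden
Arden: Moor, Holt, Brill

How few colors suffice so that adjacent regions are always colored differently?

Moor, Holt, Brill, Arden are mutually in conflict, so at least 4 colors are needed.
A valid assignment using 4 colors: Esk=3, Moor=4, Holt=1, Brill=2, Arden=3. Every pair that conflicts lands in different colors.

4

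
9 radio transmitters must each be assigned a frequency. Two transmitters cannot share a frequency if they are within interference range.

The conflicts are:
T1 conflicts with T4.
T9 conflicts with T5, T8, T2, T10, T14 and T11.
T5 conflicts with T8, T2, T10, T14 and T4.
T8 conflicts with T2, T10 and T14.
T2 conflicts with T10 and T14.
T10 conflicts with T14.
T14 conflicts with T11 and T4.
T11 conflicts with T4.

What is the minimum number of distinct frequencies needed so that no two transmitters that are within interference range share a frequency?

T9, T5, T8, T2, T10, T14 are mutually in conflict, so at least 6 frequencies are needed.
A valid assignment using 6 frequencies: T1=1, T9=2, T5=3, T8=5, T2=4, T10=6, T14=1, T11=3, T4=2. Every pair that conflicts lands in different frequencies.

6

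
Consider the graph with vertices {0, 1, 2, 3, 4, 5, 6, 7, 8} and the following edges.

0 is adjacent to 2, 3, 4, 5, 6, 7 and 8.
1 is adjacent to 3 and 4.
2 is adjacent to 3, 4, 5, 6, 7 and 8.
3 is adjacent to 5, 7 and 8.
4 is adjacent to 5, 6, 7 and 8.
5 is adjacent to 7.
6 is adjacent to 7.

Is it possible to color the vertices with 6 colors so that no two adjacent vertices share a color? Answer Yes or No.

The chromatic number is 5. 0, 2, 4, 6, 7 are mutually adjacent (a clique of size 5), so at least 5 colors are needed.
5 colors suffice: 0=green, 1=red, 2=red, 3=blue, 4=blue, 5=purple, 6=purple, 7=yellow, 8=yellow.
Since 6 ≥ 5, a proper 6-coloring certainly exists.

Yes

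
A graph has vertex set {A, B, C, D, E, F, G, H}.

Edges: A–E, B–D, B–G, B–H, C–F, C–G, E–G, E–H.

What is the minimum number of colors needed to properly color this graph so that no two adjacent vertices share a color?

2

B and H are adjacent, so at least 2 colors are needed.
A valid assignment using 2 colors: A=2, B=1, C=1, D=2, E=1, F=2, G=2, H=2. Each edge has distinct colors on its endpoints.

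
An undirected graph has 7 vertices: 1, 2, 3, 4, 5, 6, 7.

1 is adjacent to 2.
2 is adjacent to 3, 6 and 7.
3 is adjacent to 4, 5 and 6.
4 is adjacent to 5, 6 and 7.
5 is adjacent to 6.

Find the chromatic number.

3, 4, 5, 6 are pairwise adjacent (a clique of size 4), so at least 4 colors are needed.
A valid assignment using 4 colors: 1=blue, 2=red, 3=blue, 4=red, 5=yellow, 6=green, 7=blue. Each edge has distinct colors on its endpoints.

4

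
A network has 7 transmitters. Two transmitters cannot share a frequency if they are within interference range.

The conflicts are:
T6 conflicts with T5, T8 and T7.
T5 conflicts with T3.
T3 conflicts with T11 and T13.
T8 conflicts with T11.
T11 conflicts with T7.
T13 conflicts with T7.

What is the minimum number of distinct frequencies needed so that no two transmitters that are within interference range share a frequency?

The cycle T5-T6-T8-T11-T3-T5 has odd length 5, so it cannot be 2-colored; at least 3 frequencies are needed.
3 frequencies suffice: frequency 1 → {T6, T11, T13}; frequency 2 → {T3, T8, T7}; frequency 3 → {T5}. Each listed conflict is separated.

3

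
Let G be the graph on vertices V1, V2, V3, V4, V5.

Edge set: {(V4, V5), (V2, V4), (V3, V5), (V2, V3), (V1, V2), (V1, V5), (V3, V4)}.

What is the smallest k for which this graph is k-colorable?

V2, V3, V4 form a triangle, so at least 3 colors are needed.
3 colors suffice: color 1 → {V1, V4}; color 2 → {V2, V5}; color 3 → {V3}. Every edge joins two different colors.

3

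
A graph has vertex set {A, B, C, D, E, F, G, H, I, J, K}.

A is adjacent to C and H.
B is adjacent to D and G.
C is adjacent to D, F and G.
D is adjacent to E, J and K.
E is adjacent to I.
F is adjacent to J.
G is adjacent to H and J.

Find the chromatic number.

2

D and K are adjacent, so at least 2 colors are needed.
2 colors suffice: color 1 → {A, D, F, G, I}; color 2 → {B, C, E, H, J, K}. No two adjacent vertices share a color.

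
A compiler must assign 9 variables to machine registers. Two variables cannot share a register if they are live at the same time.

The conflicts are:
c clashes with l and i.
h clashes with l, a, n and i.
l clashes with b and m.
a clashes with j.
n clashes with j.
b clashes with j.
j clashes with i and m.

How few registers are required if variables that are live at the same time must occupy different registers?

The cycle j-a-h-l-b-j has odd length 5, so it cannot be 2-colored; at least 3 registers are needed.
3 registers suffice: register 1 → {c, h, j}; register 2 → {l, a, n, i}; register 3 → {b, m}. No two conflicting variables share a register.

3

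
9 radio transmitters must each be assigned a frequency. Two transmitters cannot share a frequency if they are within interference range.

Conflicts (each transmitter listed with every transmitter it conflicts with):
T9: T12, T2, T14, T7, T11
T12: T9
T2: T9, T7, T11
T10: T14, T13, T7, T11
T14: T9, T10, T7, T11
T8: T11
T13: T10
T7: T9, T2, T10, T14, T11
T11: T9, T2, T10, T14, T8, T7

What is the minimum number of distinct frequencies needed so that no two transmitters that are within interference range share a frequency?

T9, T2, T7, T11 pairwise conflict, so at least 4 frequencies are needed.
4 frequencies suffice: frequency 1 → {T12, T13, T11}; frequency 2 → {T9, T10, T8}; frequency 3 → {T7}; frequency 4 → {T2, T14}. Every pair that conflicts lands in different frequencies.

4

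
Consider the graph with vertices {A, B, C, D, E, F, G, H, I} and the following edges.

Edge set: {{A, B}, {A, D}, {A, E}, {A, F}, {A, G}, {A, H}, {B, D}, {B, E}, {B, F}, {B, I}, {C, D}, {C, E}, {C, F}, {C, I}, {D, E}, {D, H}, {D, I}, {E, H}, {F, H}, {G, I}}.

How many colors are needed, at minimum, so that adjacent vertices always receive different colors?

A, B, D, E are pairwise adjacent (a clique of size 4), so at least 4 colors are needed.
4 colors suffice: A=1, B=4, C=4, D=2, E=3, F=2, G=2, H=4, I=1. No two adjacent vertices share a color.

4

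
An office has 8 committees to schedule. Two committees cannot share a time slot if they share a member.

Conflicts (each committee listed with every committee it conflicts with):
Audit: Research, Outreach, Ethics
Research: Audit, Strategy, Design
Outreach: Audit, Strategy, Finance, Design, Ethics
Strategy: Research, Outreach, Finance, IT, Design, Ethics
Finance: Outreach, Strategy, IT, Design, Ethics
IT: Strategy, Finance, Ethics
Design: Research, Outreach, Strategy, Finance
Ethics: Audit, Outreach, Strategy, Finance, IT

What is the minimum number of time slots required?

4

Strategy, Finance, IT, Ethics pairwise conflict, so at least 4 time slots are needed.
4 time slots suffice: time slot 1 → {Audit, Strategy}; time slot 2 → {Research, Outreach, IT}; time slot 3 → {Finance}; time slot 4 → {Design, Ethics}. Each listed conflict is separated.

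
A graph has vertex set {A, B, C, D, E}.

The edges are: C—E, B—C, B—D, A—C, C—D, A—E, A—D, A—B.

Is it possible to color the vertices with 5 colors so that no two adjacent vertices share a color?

Yes

The chromatic number is 4. A, B, C, D are mutually adjacent (a clique of size 4), so at least 4 colors are needed.
One proper 4-coloring: A=blue, B=green, C=red, D=yellow, E=green.
Since 5 ≥ 4, a proper 5-coloring certainly exists.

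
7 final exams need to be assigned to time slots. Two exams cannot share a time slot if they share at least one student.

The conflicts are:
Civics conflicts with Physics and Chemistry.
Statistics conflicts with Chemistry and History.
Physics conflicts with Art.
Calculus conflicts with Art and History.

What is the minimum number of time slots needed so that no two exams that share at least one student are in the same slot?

3

The cycle History-Calculus-Art-Physics-Civics-Chemistry-Statistics-History has odd length 7, so it cannot be 2-colored; at least 3 time slots are needed.
3 time slots suffice: time slot 1 → {Physics, Chemistry, Calculus}; time slot 2 → {Civics, Statistics, Art}; time slot 3 → {History}. Every pair that conflicts lands in different time slots.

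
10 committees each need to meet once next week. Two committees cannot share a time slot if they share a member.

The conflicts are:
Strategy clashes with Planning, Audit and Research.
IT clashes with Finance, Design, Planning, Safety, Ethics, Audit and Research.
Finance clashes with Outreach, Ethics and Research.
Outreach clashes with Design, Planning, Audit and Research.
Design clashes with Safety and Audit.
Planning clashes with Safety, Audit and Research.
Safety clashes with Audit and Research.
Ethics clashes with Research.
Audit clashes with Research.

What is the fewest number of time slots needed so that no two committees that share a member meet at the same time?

IT, Planning, Safety, Audit, Research pairwise conflict, so at least 5 time slots are needed.
Using 5 time slots: Strategy=3, IT=3, Finance=2, Outreach=3, Design=1, Planning=4, Safety=5, Ethics=4, Audit=2, Research=1. No two conflicting committees share a time slot.

5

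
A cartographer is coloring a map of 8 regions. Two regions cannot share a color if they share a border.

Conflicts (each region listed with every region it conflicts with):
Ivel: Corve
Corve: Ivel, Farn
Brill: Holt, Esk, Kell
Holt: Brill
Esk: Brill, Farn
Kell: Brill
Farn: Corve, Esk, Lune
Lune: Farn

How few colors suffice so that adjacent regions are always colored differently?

2

Farn and Lune conflict, so at least 2 colors are needed.
A valid assignment using 2 colors: Ivel=1, Corve=2, Brill=1, Holt=2, Esk=2, Kell=2, Farn=1, Lune=2. Each listed conflict is separated.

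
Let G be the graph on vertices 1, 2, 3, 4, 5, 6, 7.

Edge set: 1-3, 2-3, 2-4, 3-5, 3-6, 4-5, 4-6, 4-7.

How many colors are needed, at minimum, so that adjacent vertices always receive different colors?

2

4 and 6 are adjacent, so at least 2 colors are needed.
2 colors suffice: 1=b, 2=b, 3=a, 4=a, 5=b, 6=b, 7=b. Each edge has distinct colors on its endpoints.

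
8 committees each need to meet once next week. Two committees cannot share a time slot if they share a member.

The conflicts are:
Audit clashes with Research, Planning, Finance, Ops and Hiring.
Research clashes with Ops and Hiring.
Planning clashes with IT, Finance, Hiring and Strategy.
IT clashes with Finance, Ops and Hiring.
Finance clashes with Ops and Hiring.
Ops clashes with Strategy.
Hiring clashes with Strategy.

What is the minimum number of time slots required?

Audit, Planning, Finance, Hiring pairwise conflict, so at least 4 time slots are needed.
4 time slots suffice: Audit=2, Research=3, Planning=4, IT=2, Finance=3, Ops=1, Hiring=1, Strategy=2. Each listed conflict is separated.

4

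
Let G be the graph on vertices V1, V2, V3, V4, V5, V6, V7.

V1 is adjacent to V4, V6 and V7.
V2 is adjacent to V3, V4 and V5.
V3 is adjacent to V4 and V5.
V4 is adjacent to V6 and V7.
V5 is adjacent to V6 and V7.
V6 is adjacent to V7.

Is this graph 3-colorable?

V1, V4, V6, V7 are mutually adjacent (a clique of size 4), so at least 4 colors are needed.
So 3 colors are not enough.

No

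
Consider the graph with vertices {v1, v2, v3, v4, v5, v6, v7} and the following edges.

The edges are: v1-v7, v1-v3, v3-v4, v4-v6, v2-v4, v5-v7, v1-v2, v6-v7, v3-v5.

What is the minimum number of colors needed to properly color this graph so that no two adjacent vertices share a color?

The cycle v6-v7-v5-v3-v4-v6 has odd length 5, so it cannot be 2-colored; at least 3 colors are needed.
3 colors suffice: color 1 → {v2, v3, v7}; color 2 → {v1, v4, v5}; color 3 → {v6}. No two adjacent vertices share a color.

3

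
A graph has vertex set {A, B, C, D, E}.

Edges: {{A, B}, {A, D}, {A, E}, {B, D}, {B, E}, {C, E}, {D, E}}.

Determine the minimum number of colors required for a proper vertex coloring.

4

A, B, D, E are pairwise adjacent (a clique of size 4), so at least 4 colors are needed.
4 colors suffice: A=blue, B=green, C=blue, D=yellow, E=red. No two adjacent vertices share a color.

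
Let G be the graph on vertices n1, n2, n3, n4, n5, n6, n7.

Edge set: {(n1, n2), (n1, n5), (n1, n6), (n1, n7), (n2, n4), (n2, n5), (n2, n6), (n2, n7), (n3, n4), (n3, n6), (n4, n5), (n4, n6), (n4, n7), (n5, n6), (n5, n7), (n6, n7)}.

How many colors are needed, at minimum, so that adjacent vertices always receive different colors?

5

n1, n2, n5, n6, n7 are pairwise adjacent (a clique of size 5), so at least 5 colors are needed.
One proper 5-coloring: n1=green, n2=purple, n3=blue, n4=green, n5=yellow, n6=red, n7=blue. Each edge has distinct colors on its endpoints.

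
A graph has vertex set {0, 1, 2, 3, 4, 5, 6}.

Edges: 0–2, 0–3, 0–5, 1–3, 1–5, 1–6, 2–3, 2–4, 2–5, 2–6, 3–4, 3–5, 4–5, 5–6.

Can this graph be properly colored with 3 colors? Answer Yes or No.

No

2, 3, 4, 5 are pairwise adjacent (a clique of size 4), so at least 4 colors are needed.
So 3 colors are not enough.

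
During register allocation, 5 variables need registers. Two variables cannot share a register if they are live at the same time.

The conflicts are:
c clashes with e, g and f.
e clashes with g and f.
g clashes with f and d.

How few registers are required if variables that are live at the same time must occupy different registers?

4

c, e, g, f pairwise conflict, so at least 4 registers are needed.
4 registers suffice: register 1 → {g}; register 2 → {f, d}; register 3 → {c}; register 4 → {e}. Each listed conflict is separated.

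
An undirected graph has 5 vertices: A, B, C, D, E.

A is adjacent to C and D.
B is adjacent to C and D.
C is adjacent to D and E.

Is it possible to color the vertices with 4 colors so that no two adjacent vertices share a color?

The chromatic number is 3. A, C, D are pairwise adjacent, so at least 3 colors are needed.
3 colors suffice: A=green, B=green, C=red, D=blue, E=blue.
Since 4 ≥ 3, a proper 4-coloring certainly exists.

Yes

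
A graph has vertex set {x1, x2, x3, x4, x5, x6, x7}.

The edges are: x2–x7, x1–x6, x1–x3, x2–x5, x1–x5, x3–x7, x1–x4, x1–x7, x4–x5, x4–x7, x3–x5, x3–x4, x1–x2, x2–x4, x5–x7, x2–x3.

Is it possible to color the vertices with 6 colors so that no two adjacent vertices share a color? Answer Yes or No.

The chromatic number is 6. x1, x2, x3, x4, x5, x7 form a clique, so at least 6 colors are needed.
6 colors suffice: color 1 → {x1}; color 2 → {x2, x6}; color 3 → {x7}; color 4 → {x4}; color 5 → {x3}; color 6 → {x5}.
That is already a proper 6-coloring.

Yes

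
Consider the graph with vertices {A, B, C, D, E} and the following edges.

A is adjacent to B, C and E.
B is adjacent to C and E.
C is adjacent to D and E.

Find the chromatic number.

A, B, C, E are mutually adjacent (a clique of size 4), so at least 4 colors are needed.
A valid assignment using 4 colors: A=2, B=3, C=1, D=2, E=4. Each edge has distinct colors on its endpoints.

4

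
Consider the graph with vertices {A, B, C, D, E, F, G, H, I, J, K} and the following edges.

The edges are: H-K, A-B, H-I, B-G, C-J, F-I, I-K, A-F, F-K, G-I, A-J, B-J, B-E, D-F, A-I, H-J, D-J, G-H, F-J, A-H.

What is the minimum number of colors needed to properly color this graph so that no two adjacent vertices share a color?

A, H, I are pairwise adjacent, so at least 3 colors are needed.
One proper 3-coloring: A=blue, B=green, C=blue, D=blue, E=red, F=green, G=blue, H=green, I=red, J=red, K=blue. Each edge has distinct colors on its endpoints.

3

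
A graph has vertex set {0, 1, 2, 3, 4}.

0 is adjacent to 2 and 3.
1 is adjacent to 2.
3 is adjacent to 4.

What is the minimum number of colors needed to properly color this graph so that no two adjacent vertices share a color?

1 and 2 are adjacent, so at least 2 colors are needed.
A valid assignment using 2 colors: 0=b, 1=b, 2=a, 3=a, 4=b. Every edge joins two different colors.

2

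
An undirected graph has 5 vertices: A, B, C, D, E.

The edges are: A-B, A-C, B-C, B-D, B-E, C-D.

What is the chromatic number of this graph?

A, B, C form a triangle, so at least 3 colors are needed.
3 colors suffice: color 1 → {B}; color 2 → {C, E}; color 3 → {A, D}. Every edge joins two different colors.

3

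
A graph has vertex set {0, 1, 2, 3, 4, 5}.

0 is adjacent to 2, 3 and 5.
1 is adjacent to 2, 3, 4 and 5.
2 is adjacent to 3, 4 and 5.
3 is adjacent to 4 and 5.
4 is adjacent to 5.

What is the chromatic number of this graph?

5

1, 2, 3, 4, 5 form a clique, so at least 5 colors are needed.
A valid assignment using 5 colors: 0=yellow, 1=purple, 2=red, 3=blue, 4=yellow, 5=green. Every edge joins two different colors.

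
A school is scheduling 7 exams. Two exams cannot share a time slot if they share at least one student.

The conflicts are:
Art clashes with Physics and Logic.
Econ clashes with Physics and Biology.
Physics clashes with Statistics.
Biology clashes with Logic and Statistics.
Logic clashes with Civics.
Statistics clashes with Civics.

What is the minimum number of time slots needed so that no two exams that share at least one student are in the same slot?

3

The cycle Art-Logic-Civics-Statistics-Physics-Art has odd length 5, so it cannot be 2-colored; at least 3 time slots are needed.
Using 3 time slots: Art=2, Econ=3, Physics=1, Biology=2, Logic=1, Statistics=3, Civics=2. Every pair that conflicts lands in different time slots.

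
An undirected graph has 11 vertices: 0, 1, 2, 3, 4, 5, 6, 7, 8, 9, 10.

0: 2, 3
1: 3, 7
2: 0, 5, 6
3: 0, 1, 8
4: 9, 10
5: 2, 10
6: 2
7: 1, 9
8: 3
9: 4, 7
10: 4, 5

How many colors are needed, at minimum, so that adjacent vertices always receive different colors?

The cycle 7-1-3-0-2-5-10-4-9-7 has odd length 9, so it cannot be 2-colored; at least 3 colors are needed.
3 colors suffice: color red → {2, 3, 4, 7}; color blue → {0, 1, 5, 6, 8, 9}; color green → {10}. No two adjacent vertices share a color.

3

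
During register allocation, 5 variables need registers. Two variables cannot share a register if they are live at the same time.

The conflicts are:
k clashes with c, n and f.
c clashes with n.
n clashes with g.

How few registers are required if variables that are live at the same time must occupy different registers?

3

k, c, n pairwise conflict, so at least 3 registers are needed.
Using 3 registers: k=1, c=3, n=2, f=2, g=1. Each listed conflict is separated.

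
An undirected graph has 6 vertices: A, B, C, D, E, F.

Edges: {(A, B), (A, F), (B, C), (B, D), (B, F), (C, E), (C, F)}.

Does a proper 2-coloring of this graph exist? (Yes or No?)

B, C, F are mutually adjacent, so at least 3 colors are needed.
So 2 colors are not enough.

No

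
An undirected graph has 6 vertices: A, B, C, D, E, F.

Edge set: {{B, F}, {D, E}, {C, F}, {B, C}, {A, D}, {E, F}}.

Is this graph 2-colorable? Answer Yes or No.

B, C, F form a triangle, so at least 3 colors are needed.
So 2 colors are not enough.

No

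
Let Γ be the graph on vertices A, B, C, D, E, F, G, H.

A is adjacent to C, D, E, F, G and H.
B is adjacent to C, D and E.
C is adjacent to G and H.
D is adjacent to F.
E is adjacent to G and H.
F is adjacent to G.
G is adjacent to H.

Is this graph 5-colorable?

The chromatic number is 4. A, C, G, H are pairwise adjacent (a clique of size 4), so at least 4 colors are needed.
4 colors suffice: color 1 → {A, B}; color 2 → {D, G}; color 3 → {F, H}; color 4 → {C, E}.
Since 5 ≥ 4, a proper 5-coloring certainly exists.

Yes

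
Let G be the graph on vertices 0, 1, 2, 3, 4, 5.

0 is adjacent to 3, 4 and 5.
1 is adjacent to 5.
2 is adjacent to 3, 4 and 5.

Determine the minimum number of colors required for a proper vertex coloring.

0 and 4 are adjacent, so at least 2 colors are needed.
2 colors suffice: color red → {0, 1, 2}; color blue → {3, 4, 5}. No two adjacent vertices share a color.

2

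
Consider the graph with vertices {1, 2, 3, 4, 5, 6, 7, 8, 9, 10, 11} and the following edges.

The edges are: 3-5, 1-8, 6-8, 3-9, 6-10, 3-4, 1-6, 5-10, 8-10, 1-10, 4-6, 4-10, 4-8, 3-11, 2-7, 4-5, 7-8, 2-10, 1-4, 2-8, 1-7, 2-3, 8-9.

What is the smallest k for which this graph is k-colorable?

1, 4, 6, 8, 10 are pairwise adjacent (a clique of size 5), so at least 5 colors are needed.
A valid assignment using 5 colors: 1=d, 2=b, 3=a, 4=b, 5=d, 6=e, 7=c, 8=a, 9=b, 10=c, 11=b. Each edge has distinct colors on its endpoints.

5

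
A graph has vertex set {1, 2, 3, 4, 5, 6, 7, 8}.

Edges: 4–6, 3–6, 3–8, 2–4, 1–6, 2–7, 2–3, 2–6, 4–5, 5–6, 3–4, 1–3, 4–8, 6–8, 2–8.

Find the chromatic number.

2, 3, 4, 6, 8 are pairwise adjacent (a clique of size 5), so at least 5 colors are needed.
5 colors suffice: color a → {6, 7}; color b → {3, 5}; color c → {1, 2}; color d → {4}; color e → {8}. Each edge has distinct colors on its endpoints.

5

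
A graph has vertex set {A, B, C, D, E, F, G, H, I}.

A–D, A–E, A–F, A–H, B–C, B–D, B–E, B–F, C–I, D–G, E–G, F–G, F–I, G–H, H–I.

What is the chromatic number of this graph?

B and E are adjacent, so at least 2 colors are needed.
One proper 2-coloring: A=1, B=1, C=2, D=2, E=2, F=2, G=1, H=2, I=1. Every edge joins two different colors.

2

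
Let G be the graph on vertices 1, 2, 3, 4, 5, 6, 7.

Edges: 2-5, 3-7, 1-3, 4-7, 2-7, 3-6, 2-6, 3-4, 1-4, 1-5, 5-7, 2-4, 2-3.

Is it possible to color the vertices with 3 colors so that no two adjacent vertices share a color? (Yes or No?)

2, 3, 4, 7 are pairwise adjacent (a clique of size 4), so at least 4 colors are needed.
So 3 colors are not enough.

No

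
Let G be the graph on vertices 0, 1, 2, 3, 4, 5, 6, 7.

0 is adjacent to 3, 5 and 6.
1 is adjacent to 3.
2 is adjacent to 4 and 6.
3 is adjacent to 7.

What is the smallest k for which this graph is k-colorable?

3 and 7 are adjacent, so at least 2 colors are needed.
2 colors suffice: color red → {3, 4, 5, 6}; color blue → {0, 1, 2, 7}. Each edge has distinct colors on its endpoints.

2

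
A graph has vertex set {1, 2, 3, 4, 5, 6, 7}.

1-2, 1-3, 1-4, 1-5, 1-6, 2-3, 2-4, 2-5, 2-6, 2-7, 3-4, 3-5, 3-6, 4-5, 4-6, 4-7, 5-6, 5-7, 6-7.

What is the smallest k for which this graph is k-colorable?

6

1, 2, 3, 4, 5, 6 are mutually adjacent (a clique of size 6), so at least 6 colors are needed.
6 colors suffice: color a → {6}; color b → {5}; color c → {4}; color d → {2}; color e → {1, 7}; color f → {3}. Each edge has distinct colors on its endpoints.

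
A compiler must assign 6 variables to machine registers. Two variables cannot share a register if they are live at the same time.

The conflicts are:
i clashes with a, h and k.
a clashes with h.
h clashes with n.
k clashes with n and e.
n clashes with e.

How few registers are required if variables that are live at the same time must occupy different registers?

i, a, h are mutually in conflict, so at least 3 registers are needed.
3 registers suffice: register 1 → {h, k}; register 2 → {i, n}; register 3 → {a, e}. No two conflicting variables share a register.

3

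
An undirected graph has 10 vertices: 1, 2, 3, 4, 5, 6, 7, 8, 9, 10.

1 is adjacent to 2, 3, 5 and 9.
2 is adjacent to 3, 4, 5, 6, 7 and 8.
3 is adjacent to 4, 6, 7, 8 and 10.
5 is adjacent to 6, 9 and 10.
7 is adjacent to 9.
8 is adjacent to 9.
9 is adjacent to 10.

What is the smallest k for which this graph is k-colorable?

3

2, 3, 4 are mutually adjacent, so at least 3 colors are needed.
3 colors suffice: 1=c, 2=b, 3=a, 4=c, 5=a, 6=c, 7=c, 8=c, 9=b, 10=c. Each edge has distinct colors on its endpoints.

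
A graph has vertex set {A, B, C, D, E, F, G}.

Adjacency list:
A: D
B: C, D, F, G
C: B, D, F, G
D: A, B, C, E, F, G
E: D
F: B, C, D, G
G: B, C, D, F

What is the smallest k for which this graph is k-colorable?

B, C, D, F, G are pairwise adjacent (a clique of size 5), so at least 5 colors are needed.
One proper 5-coloring: A=blue, B=green, C=purple, D=red, E=blue, F=blue, G=yellow. No two adjacent vertices share a color.

5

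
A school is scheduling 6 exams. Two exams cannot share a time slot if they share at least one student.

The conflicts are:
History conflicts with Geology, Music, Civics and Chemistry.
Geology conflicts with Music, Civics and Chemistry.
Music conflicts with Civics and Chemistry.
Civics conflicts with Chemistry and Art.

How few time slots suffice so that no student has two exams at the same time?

History, Geology, Music, Civics, Chemistry all conflict with each other, so at least 5 time slots are needed.
5 time slots suffice: History=5, Geology=4, Music=2, Civics=1, Chemistry=3, Art=2. Each listed conflict is separated.

5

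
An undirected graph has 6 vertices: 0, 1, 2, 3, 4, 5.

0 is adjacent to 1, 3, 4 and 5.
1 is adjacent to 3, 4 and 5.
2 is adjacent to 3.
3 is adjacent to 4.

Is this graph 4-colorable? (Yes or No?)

The chromatic number is 4. 0, 1, 3, 4 are mutually adjacent (a clique of size 4), so at least 4 colors are needed.
4 colors suffice: color red → {0, 2}; color blue → {1}; color green → {3, 5}; color yellow → {4}.
That is already a proper 4-coloring.

Yes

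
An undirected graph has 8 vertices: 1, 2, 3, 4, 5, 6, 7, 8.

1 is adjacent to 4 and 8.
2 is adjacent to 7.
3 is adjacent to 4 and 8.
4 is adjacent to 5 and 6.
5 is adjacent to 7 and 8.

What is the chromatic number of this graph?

1 and 4 are adjacent, so at least 2 colors are needed.
2 colors suffice: 1=blue, 2=blue, 3=blue, 4=red, 5=blue, 6=blue, 7=red, 8=red. Every edge joins two different colors.

2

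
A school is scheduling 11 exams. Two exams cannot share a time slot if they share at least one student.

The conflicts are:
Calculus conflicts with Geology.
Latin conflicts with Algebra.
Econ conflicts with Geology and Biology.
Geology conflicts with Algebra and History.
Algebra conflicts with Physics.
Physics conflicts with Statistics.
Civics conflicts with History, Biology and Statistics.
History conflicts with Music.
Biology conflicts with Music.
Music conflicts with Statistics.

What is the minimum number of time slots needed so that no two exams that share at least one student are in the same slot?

3

The cycle Geology-History-Civics-Biology-Econ-Geology has odd length 5, so it cannot be 2-colored; at least 3 time slots are needed.
Using 3 time slots: Calculus=2, Latin=1, Econ=2, Geology=1, Algebra=2, Physics=3, Civics=2, History=3, Biology=1, Music=2, Statistics=1. Each listed conflict is separated.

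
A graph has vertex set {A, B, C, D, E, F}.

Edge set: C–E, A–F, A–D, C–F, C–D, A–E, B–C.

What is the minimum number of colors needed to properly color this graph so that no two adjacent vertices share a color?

C and F are adjacent, so at least 2 colors are needed.
2 colors suffice: color 1 → {A, C}; color 2 → {B, D, E, F}. Each edge has distinct colors on its endpoints.

2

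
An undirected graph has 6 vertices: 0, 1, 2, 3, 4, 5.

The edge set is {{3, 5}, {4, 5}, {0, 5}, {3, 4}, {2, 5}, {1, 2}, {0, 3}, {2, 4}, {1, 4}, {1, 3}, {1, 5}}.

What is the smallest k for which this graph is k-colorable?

4

1, 3, 4, 5 are mutually adjacent (a clique of size 4), so at least 4 colors are needed.
4 colors suffice: color a → {5}; color b → {2, 3}; color c → {0, 4}; color d → {1}. Each edge has distinct colors on its endpoints.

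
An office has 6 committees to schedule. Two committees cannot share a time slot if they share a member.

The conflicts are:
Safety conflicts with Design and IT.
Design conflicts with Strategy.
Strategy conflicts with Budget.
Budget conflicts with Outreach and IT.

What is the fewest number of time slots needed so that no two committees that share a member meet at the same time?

The cycle IT-Budget-Strategy-Design-Safety-IT has odd length 5, so it cannot be 2-colored; at least 3 time slots are needed.
3 time slots suffice: time slot 1 → {Safety, Budget}; time slot 2 → {Strategy, Outreach, IT}; time slot 3 → {Design}. Every pair that conflicts lands in different time slots.

3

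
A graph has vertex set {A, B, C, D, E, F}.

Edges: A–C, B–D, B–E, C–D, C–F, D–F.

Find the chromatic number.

3

C, D, F are mutually adjacent, so at least 3 colors are needed.
3 colors suffice: color 1 → {A, D, E}; color 2 → {B, C}; color 3 → {F}. No two adjacent vertices share a color.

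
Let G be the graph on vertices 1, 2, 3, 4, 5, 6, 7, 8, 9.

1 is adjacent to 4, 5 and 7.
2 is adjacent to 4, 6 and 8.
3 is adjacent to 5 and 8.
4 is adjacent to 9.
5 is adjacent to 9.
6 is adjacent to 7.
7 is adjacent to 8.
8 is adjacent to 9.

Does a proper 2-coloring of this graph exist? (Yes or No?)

The cycle 7-8-3-5-1-7 has odd length 5, so it cannot be 2-colored; at least 3 colors are needed.
So 2 colors are not enough.

No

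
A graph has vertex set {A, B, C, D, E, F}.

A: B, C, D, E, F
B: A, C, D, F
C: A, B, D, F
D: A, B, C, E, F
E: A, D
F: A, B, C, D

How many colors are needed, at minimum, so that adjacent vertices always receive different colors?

5

A, B, C, D, F form a clique, so at least 5 colors are needed.
5 colors suffice: color 1 → {D}; color 2 → {A}; color 3 → {B, E}; color 4 → {C}; color 5 → {F}. Every edge joins two different colors.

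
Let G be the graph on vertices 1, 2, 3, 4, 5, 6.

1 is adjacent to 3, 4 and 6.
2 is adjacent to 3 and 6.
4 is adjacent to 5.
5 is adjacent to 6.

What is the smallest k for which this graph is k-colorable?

1 and 3 are adjacent, so at least 2 colors are needed.
2 colors suffice: color red → {3, 4, 6}; color blue → {1, 2, 5}. Each edge has distinct colors on its endpoints.

2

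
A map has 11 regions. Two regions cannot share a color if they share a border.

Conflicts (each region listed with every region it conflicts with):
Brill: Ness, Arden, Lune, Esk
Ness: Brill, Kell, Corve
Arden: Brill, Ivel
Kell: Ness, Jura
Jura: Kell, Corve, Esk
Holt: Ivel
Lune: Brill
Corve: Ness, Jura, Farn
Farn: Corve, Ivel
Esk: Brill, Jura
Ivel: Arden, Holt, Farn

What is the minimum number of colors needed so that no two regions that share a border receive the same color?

3

The cycle Brill-Ness-Kell-Jura-Esk-Brill has odd length 5, so it cannot be 2-colored; at least 3 colors are needed.
3 colors suffice: Brill=1, Ness=2, Arden=2, Kell=3, Jura=1, Holt=2, Lune=2, Corve=3, Farn=2, Esk=2, Ivel=1. Each listed conflict is separated.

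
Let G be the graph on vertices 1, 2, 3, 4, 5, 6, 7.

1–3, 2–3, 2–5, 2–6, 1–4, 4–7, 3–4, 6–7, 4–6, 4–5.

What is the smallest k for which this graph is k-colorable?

4, 6, 7 form a triangle, so at least 3 colors are needed.
3 colors suffice: color a → {2, 4}; color b → {3, 5, 6}; color c → {1, 7}. Every edge joins two different colors.

3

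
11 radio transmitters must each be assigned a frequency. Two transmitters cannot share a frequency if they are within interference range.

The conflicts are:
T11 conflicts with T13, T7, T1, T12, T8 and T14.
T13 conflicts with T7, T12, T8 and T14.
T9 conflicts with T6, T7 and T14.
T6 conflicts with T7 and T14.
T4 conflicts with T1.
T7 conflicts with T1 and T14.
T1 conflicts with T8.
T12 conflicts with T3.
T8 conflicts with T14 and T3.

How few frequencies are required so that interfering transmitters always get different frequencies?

4

T11, T13, T8, T14 pairwise conflict, so at least 4 frequencies are needed.
4 frequencies suffice: T11=2, T13=4, T9=4, T6=2, T4=2, T7=3, T1=1, T12=1, T8=3, T14=1, T3=2. Each listed conflict is separated.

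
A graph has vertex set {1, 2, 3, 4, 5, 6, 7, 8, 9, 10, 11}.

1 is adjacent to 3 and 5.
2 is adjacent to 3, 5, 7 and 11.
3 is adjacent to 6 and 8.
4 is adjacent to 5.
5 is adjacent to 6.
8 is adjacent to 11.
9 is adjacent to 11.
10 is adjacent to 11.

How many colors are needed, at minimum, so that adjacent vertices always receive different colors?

2

4 and 5 are adjacent, so at least 2 colors are needed.
2 colors suffice: color red → {3, 5, 7, 11}; color blue → {1, 2, 4, 6, 8, 9, 10}. No two adjacent vertices share a color.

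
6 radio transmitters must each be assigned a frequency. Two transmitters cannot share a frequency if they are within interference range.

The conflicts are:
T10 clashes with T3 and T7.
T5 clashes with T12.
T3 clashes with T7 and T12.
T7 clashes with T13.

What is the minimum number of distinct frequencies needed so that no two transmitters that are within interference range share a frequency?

3

T10, T3, T7 are mutually in conflict, so at least 3 frequencies are needed.
3 frequencies suffice: T10=3, T5=2, T3=2, T7=1, T13=2, T12=1. Each listed conflict is separated.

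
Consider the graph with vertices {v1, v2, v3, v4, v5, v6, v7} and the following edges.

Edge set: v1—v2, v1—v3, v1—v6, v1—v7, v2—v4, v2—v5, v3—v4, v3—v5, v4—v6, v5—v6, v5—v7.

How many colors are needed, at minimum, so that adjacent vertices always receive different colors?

2

v1 and v6 are adjacent, so at least 2 colors are needed.
A valid assignment using 2 colors: v1=1, v2=2, v3=2, v4=1, v5=1, v6=2, v7=2. Each edge has distinct colors on its endpoints.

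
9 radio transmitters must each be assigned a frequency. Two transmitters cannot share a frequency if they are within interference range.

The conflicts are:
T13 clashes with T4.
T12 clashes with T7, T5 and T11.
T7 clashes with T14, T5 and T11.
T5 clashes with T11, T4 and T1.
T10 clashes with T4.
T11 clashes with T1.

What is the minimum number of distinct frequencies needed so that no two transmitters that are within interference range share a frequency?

T12, T7, T5, T11 are mutually in conflict, so at least 4 frequencies are needed.
4 frequencies suffice: T13=1, T12=4, T7=2, T14=1, T5=1, T10=1, T11=3, T4=2, T1=2. Each listed conflict is separated.

4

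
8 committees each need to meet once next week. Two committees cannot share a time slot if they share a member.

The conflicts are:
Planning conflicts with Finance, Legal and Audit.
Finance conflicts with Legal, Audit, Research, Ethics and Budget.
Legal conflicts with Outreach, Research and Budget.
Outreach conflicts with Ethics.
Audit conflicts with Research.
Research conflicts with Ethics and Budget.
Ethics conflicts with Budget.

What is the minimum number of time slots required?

Finance, Legal, Research, Budget pairwise conflict, so at least 4 time slots are needed.
4 time slots suffice: Planning=3, Finance=1, Legal=2, Outreach=1, Audit=2, Research=3, Ethics=2, Budget=4. No two conflicting committees share a time slot.

4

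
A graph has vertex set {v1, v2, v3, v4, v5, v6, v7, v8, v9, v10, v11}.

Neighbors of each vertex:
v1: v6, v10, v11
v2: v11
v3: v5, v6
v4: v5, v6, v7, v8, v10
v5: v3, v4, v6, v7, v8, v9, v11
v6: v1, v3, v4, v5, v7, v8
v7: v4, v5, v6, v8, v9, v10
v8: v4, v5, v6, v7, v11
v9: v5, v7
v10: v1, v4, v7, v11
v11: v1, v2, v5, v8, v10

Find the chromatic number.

5

v4, v5, v6, v7, v8 are pairwise adjacent (a clique of size 5), so at least 5 colors are needed.
A valid assignment using 5 colors: v1=3, v2=1, v3=3, v4=5, v5=1, v6=2, v7=3, v8=4, v9=2, v10=1, v11=2. Every edge joins two different colors.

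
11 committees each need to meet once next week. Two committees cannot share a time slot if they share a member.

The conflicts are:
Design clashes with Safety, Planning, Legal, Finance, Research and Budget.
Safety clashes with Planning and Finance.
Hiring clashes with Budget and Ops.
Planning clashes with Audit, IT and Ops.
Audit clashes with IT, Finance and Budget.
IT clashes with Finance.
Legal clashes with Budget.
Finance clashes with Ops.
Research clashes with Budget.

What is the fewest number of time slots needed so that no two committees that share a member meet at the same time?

Design, Safety, Finance pairwise conflict, so at least 3 time slots are needed.
3 time slots suffice: time slot 1 → {Design, Audit, Ops}; time slot 2 → {Planning, Finance, Budget}; time slot 3 → {Safety, Hiring, IT, Legal, Research}. Every pair that conflicts lands in different time slots.

3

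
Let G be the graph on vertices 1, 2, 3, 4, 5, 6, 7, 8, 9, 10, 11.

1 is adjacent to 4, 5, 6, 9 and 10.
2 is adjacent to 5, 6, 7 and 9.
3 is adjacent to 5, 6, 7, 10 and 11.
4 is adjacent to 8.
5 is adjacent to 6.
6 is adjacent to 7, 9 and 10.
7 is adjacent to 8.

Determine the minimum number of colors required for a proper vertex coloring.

3

3, 5, 6 form a triangle, so at least 3 colors are needed.
A valid assignment using 3 colors: 1=blue, 2=blue, 3=blue, 4=red, 5=green, 6=red, 7=green, 8=blue, 9=green, 10=green, 11=red. No two adjacent vertices share a color.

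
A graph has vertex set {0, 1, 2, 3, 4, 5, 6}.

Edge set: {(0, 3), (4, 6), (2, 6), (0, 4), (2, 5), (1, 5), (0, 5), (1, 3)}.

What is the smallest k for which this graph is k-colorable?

3

The cycle 4-0-5-2-6-4 has odd length 5, so it cannot be 2-colored; at least 3 colors are needed.
One proper 3-coloring: 0=a, 1=a, 2=c, 3=b, 4=b, 5=b, 6=a. No two adjacent vertices share a color.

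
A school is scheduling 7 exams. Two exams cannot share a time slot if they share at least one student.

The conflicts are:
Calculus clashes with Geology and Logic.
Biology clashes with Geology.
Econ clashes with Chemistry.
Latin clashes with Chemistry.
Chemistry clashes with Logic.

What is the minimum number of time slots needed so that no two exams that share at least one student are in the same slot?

2

Econ and Chemistry conflict, so at least 2 time slots are needed.
2 time slots suffice: Calculus=1, Biology=1, Econ=2, Latin=2, Geology=2, Chemistry=1, Logic=2. No two conflicting exams share a time slot.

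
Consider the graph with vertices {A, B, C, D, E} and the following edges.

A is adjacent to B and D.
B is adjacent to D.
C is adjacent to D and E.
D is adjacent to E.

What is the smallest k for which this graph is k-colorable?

C, D, E are pairwise adjacent, so at least 3 colors are needed.
3 colors suffice: color red → {D}; color blue → {B, C}; color green → {A, E}. No two adjacent vertices share a color.

3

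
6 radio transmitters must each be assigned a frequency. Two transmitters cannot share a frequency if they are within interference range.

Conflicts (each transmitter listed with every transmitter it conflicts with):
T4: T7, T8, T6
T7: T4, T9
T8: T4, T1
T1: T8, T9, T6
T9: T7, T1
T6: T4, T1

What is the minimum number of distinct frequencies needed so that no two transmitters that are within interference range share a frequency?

3

The cycle T8-T1-T9-T7-T4-T8 has odd length 5, so it cannot be 2-colored; at least 3 frequencies are needed.
A valid assignment using 3 frequencies: T4=1, T7=3, T8=2, T1=1, T9=2, T6=2. No two conflicting transmitters share a frequency.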